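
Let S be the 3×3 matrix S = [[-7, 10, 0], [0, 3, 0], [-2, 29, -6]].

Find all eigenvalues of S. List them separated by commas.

-7, -6, 3

Set up det(μI - S) = 0.
Expanding along the first row, p(μ) = μ^3 + 10μ^2 + 3μ - 126.
Try μ = 3: p(3) = 0, so 3 is a root.
Dividing by (μ - 3) leaves μ^2 + 13μ + 42.
The quadratic factors as (μ + 7)·(μ + 6).
Eigenvalues: -7, -6, 3.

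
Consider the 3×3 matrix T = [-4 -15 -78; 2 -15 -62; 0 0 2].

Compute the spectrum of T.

-10, -9, 2

Set up det(λI - T) = 0.
Cofactor expansion gives p(λ) = λ^3 + 17λ^2 + 52λ - 180.
Try λ = 2: p(2) = 0, so 2 is a root.
Dividing by (λ - 2) leaves λ^2 + 19λ + 90.
The quadratic factors as (λ + 10)·(λ + 9).
Eigenvalues: -10, -9, 2.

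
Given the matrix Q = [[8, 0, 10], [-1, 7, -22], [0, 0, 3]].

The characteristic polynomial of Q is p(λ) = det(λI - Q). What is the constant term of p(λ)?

-168

p(λ) = λ^3 - 18λ^2 + 101λ - 168.
The constant term is -168.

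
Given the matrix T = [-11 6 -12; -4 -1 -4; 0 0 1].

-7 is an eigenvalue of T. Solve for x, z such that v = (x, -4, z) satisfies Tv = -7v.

-6, 0

We need (T + 7I)v = 0.
T + 7I = [[-4, 6, -12], [-4, 6, -4], [0, 0, 8]].
Row 1: (-4)·x + (6)·-4 + (-12)·z = 0
Row 2: (-4)·x + (6)·-4 + (-4)·z = 0
Row 3: (0)·x + (0)·-4 + (8)·z = 0
Solving gives x = -6, z = 0.
Check: T·(-6, -4, 0) = (42, 28, 0) = -7·(-6, -4, 0).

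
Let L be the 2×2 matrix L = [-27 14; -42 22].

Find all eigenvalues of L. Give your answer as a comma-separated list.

det(L - lambda·I) = (-27 - lambda)(22 - lambda) - (14)·(-42) = lambda^2 + 5·lambda - 6.
This factors as (lambda + 6)·(lambda - 1) = 0.
Eigenvalues: -6, 1.

-6, 1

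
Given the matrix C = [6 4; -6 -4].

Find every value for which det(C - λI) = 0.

0, 2

det(C - rI) = (6 - r)(-4 - r) - (4)·(-6) = r^2 - 2r.
This factors as r·(r - 2) = 0.
Eigenvalues: 0, 2.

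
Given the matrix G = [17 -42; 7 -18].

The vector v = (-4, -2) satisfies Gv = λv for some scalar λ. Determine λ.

-4

Compute Gv: G·(-4, -2) = (16, 8).
Since Gv = λv, compare component 1: 16 = λ·-4, so λ = -4.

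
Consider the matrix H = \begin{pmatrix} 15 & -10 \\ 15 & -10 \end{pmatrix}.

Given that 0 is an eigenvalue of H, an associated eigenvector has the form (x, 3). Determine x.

We need (H)v = 0.
H = [[15, -10], [15, -10]].
Row 1: (15)·x + (-10)·3 = 0
Row 2: (15)·x + (-10)·3 = 0
Solving gives x = 2.
Check: H·(2, 3) = (0, 0) = 0·(2, 3).

2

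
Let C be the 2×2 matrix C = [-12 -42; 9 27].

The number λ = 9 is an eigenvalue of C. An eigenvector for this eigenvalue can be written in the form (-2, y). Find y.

We need (C - 9I)v = 0.
C - 9I = [[-21, -42], [9, 18]].
Row 1: (-21)·-2 + (-42)·y = 0
Row 2: (9)·-2 + (18)·y = 0
Solving gives y = 1.
Check: C·(-2, 1) = (-18, 9) = 9·(-2, 1).

1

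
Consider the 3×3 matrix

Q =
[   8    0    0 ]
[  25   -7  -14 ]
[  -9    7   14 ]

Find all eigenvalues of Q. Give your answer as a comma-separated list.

Set up det(rI - Q) = 0.
Expanding along the first row, p(r) = r^3 - 15r^2 + 56r.
Rational-root test: r = 8 gives p(8) = 0.
Dividing by (r - 8) leaves r^2 - 7r.
The quadratic factors as r·(r - 7).
Eigenvalues: 0, 7, 8.

0, 7, 8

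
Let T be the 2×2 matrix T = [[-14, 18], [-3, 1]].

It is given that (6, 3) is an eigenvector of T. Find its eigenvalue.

-5

Compute Tv: T·(6, 3) = (-30, -15).
Since Tv = λv, compare component 1: -30 = λ·6, so λ = -5.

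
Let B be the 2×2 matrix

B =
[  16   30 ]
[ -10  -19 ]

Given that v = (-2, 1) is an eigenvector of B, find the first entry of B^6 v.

First find the eigenvalue: Bv = (-2, 1) = 1·(-2, 1), so λ = 1.
Then B^6 v = λ^6·v = 1^6·(-2, 1) = 1·(-2, 1) = (-2, 1).

-2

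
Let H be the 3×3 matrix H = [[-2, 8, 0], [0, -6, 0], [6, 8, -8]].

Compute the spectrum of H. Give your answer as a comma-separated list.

The characteristic polynomial is p(s) = det(sI - H).
Expanding along the first row, p(s) = s^3 + 16s^2 + 76s + 96.
Rational-root test: s = -8 gives p(-8) = 0.
Factor out (s + 8): p(s) = (s + 8)·(s^2 + 8s + 12).
The quadratic factors as (s + 6)·(s + 2).
Eigenvalues: -8, -6, -2.

-8, -6, -2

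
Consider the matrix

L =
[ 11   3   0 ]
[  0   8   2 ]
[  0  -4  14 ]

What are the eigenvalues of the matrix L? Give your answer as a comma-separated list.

Set up det(sI - L) = 0.
Cofactor expansion gives p(s) = s^3 - 33s^2 + 362s - 1320.
Try s = 12: p(12) = 0, so 12 is a root.
Dividing by (s - 12) leaves s^2 - 21s + 110.
The quadratic factors as (s - 10)·(s - 11).
Eigenvalues: 10, 11, 12.

10, 11, 12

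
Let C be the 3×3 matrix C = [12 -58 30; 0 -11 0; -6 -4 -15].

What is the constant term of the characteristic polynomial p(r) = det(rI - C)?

0

p(0) = det(0·I − C) = det(−C) = (−1)^3·det(C).
det(C) = 0, so p(0) = 0.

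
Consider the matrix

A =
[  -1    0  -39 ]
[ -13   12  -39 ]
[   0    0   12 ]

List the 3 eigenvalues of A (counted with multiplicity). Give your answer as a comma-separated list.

The characteristic polynomial is p(λ) = det(λI - A).
Expanding the 3×3 determinant: p(λ) = λ^3 - 23λ^2 + 120λ + 144.
Rational-root test: λ = 12 gives p(12) = 0.
Dividing by (λ - 12) leaves λ^2 - 11λ - 12.
The quadratic factors as (λ + 1)·(λ - 12).
Eigenvalues: -1, 12, 12.

-1, 12, 12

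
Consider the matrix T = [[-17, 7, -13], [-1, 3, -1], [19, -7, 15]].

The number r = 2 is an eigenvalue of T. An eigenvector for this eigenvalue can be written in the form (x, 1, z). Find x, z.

-1, 2

We need (T - 2I)v = 0.
T - 2I = [[-19, 7, -13], [-1, 1, -1], [19, -7, 13]].
Row 1: (-19)·x + (7)·1 + (-13)·z = 0
Row 2: (-1)·x + (1)·1 + (-1)·z = 0
Row 3: (19)·x + (-7)·1 + (13)·z = 0
Solving gives x = -1, z = 2.
Check: T·(-1, 1, 2) = (-2, 2, 4) = 2·(-1, 1, 2).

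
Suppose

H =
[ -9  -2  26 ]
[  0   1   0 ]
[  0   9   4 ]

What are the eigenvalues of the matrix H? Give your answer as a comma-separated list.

Compute the characteristic polynomial p(r) = det(rI - H).
Expanding along the first row, p(r) = r^3 + 4r^2 - 41r + 36.
Try r = -9: p(-9) = 0, so -9 is a root.
Factor out (r + 9): p(r) = (r + 9)·(r^2 - 5r + 4).
The quadratic factors as (r - 1)·(r - 4).
Eigenvalues: -9, 1, 4.

-9, 1, 4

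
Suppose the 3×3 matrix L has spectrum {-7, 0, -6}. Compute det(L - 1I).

-56

If L has eigenvalues -7, 0, -6, then L - 1I has eigenvalues -8, -1, -7.
det(L - 1I) = (-8) · (-1) · (-7) = -56.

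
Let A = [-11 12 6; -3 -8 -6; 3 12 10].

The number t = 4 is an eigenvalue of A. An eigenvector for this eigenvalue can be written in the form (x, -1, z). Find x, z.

We need (A - 4I)v = 0.
A - 4I = [[-15, 12, 6], [-3, -12, -6], [3, 12, 6]].
Row 1: (-15)·x + (12)·-1 + (6)·z = 0
Row 2: (-3)·x + (-12)·-1 + (-6)·z = 0
Row 3: (3)·x + (12)·-1 + (6)·z = 0
Solving gives x = 0, z = 2.
Check: A·(0, -1, 2) = (0, -4, 8) = 4·(0, -1, 2).

0, 2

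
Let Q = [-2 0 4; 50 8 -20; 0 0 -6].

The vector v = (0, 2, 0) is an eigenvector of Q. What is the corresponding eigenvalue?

8

Compute Qv: Q·(0, 2, 0) = (0, 16, 0).
Since Qv = λv, compare component 2: 16 = λ·2, so λ = 8.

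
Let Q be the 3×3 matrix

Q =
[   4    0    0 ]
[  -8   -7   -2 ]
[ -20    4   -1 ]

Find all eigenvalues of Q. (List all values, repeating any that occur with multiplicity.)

-5, -3, 4

Compute the characteristic polynomial p(t) = det(tI - Q).
Cofactor expansion gives p(t) = t^3 + 4t^2 - 17t - 60.
Since p(-5) = 0, t = -5 is a root.
Factor out (t + 5): p(t) = (t + 5)·(t^2 - t - 12).
The quadratic factors as (t + 3)·(t - 4).
Eigenvalues: -5, -3, 4.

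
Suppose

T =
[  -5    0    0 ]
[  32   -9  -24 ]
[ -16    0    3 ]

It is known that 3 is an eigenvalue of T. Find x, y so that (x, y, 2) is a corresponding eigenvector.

0, -4

We need (T - 3I)v = 0.
T - 3I = [[-8, 0, 0], [32, -12, -24], [-16, 0, 0]].
Row 1: (-8)·x + (0)·y + (0)·2 = 0
Row 2: (32)·x + (-12)·y + (-24)·2 = 0
Row 3: (-16)·x + (0)·y + (0)·2 = 0
Solving gives x = 0, y = -4.
Check: T·(0, -4, 2) = (0, -12, 6) = 3·(0, -4, 2).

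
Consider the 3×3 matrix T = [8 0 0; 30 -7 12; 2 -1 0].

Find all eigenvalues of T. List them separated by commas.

Compute the characteristic polynomial p(s) = det(sI - T).
Expanding the 3×3 determinant: p(s) = s^3 - s^2 - 44s - 96.
Rational-root test: s = 8 gives p(8) = 0.
Factor out (s - 8): p(s) = (s - 8)·(s^2 + 7s + 12).
The quadratic factors as (s + 4)·(s + 3).
Eigenvalues: -4, -3, 8.

-4, -3, 8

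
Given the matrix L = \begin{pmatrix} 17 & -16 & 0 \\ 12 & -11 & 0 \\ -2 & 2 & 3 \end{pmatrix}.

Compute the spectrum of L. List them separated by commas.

1, 3, 5

Set up det(λI - L) = 0.
Expanding along the first row, p(λ) = λ^3 - 9λ^2 + 23λ - 15.
Try λ = 1: p(1) = 0, so 1 is a root.
Factor out (λ - 1): p(λ) = (λ - 1)·(λ^2 - 8λ + 15).
The quadratic factors as (λ - 3)·(λ - 5).
Eigenvalues: 1, 3, 5.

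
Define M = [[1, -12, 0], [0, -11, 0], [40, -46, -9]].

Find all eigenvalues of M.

Set up det(tI - M) = 0.
Expanding the 3×3 determinant: p(t) = t^3 + 19t^2 + 79t - 99.
Since p(1) = 0, t = 1 is a root.
Factor out (t - 1): p(t) = (t - 1)·(t^2 + 20t + 99).
The quadratic factors as (t + 11)·(t + 9).
Eigenvalues: -11, -9, 1.

-11, -9, 1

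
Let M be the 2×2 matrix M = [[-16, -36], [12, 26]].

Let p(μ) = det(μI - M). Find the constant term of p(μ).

16

p(μ) = μ^2 - 10μ + 16.
The constant term is 16.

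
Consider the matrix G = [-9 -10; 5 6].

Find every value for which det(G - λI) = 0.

-4, 1

det(G - tI) = (-9 - t)(6 - t) - (-10)·(5) = t^2 + 3t - 4.
This factors as (t + 4)·(t - 1) = 0.
Eigenvalues: -4, 1.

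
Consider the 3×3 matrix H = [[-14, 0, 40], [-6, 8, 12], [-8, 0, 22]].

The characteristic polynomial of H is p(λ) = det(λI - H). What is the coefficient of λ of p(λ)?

76

p(λ) = λ^3 - 16λ^2 + 76λ - 96.
The coefficient of λ is 76.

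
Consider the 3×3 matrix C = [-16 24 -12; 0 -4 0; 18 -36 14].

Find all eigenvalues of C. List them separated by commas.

Set up det(rI - C) = 0.
Expanding along the first row, p(r) = r^3 + 6r^2 - 32.
Try r = 2: p(2) = 0, so 2 is a root.
Dividing by (r - 2) leaves r^2 + 8r + 16.
The quadratic factor is (r + 4)^2.
Eigenvalues: -4, -4, 2.

-4, -4, 2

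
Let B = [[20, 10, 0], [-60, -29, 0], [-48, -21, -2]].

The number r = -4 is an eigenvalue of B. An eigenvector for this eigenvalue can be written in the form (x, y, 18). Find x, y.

-15, 36

We need (B + 4I)v = 0.
B + 4I = [[24, 10, 0], [-60, -25, 0], [-48, -21, 2]].
Row 1: (24)·x + (10)·y + (0)·18 = 0
Row 2: (-60)·x + (-25)·y + (0)·18 = 0
Row 3: (-48)·x + (-21)·y + (2)·18 = 0
Solving gives x = -15, y = 36.
Check: B·(-15, 36, 18) = (60, -144, -72) = -4·(-15, 36, 18).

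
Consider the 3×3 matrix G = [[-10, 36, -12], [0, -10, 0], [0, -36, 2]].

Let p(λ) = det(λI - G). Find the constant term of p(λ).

p(λ) = λ^3 + 18λ^2 + 60λ - 200.
The constant term is -200.

-200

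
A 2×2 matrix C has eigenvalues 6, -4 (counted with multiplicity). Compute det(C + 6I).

If C has eigenvalues 6, -4, then C + 6I has eigenvalues 12, 2.
det(C + 6I) = (12) · (2) = 24.

24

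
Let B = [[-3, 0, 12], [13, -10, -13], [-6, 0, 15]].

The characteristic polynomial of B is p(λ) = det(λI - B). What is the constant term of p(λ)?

p(λ) = λ^3 - 2λ^2 - 93λ + 270.
The constant term is 270.

270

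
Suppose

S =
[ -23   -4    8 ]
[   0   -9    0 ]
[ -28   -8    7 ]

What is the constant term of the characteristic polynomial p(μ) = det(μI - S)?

567

p(0) = det(0·I − S) = det(−S) = (−1)^3·det(S).
det(S) = -567, so p(0) = 567.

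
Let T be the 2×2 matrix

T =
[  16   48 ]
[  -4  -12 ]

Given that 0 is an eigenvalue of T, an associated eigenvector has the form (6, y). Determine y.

We need (T)v = 0.
T = [[16, 48], [-4, -12]].
Row 1: (16)·6 + (48)·y = 0
Row 2: (-4)·6 + (-12)·y = 0
Solving gives y = -2.
Check: T·(6, -2) = (0, 0) = 0·(6, -2).

-2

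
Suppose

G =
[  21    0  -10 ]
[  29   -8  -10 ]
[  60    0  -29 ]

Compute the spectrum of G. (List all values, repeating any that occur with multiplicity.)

-9, -8, 1

Compute the characteristic polynomial p(s) = det(sI - G).
Expanding the 3×3 determinant: p(s) = s^3 + 16s^2 + 55s - 72.
Rational-root test: s = 1 gives p(1) = 0.
Factor out (s - 1): p(s) = (s - 1)·(s^2 + 17s + 72).
The quadratic factors as (s + 9)·(s + 8).
Eigenvalues: -9, -8, 1.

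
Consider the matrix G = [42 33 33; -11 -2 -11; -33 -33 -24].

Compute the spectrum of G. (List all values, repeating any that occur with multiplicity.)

Set up det(μI - G) = 0.
Cofactor expansion gives p(μ) = μ^3 - 16μ^2 + 45μ + 162.
Rational-root test: μ = -2 gives p(-2) = 0.
Dividing by (μ + 2) leaves μ^2 - 18μ + 81.
The quadratic factor is (μ - 9)^2.
Eigenvalues: -2, 9, 9.

-2, 9, 9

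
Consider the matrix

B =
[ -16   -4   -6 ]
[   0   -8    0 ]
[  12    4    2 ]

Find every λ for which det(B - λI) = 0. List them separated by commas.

Set up det(tI - B) = 0.
Cofactor expansion gives p(t) = t^3 + 22t^2 + 152t + 320.
Try t = -10: p(-10) = 0, so -10 is a root.
Dividing by (t + 10) leaves t^2 + 12t + 32.
The quadratic factors as (t + 8)·(t + 4).
Eigenvalues: -10, -8, -4.

-10, -8, -4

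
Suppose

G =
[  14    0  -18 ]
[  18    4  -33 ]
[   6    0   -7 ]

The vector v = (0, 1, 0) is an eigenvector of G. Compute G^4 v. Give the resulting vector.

First find the eigenvalue: Gv = (0, 4, 0) = 4·(0, 1, 0), so λ = 4.
Then G^4 v = λ^4·v = 4^4·(0, 1, 0) = 256·(0, 1, 0) = (0, 256, 0).

(0, 256, 0)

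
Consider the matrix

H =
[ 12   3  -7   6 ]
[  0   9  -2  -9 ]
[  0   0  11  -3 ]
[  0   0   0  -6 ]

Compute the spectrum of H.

-6, 9, 11, 12

H is upper triangular, so its eigenvalues are the diagonal entries.
Diagonal: 12, 9, 11, -6.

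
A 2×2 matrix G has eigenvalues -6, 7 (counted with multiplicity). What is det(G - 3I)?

If G has eigenvalues -6, 7, then G - 3I has eigenvalues -9, 4.
det(G - 3I) = (-9) · (4) = -36.

-36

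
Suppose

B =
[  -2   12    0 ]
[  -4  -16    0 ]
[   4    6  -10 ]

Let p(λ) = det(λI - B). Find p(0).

p(0) = det(0·I − B) = det(−B) = (−1)^3·det(B).
det(B) = -800, so p(0) = 800.

800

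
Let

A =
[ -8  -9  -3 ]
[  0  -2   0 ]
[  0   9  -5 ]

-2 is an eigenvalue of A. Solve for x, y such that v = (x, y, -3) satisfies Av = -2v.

We need (A + 2I)v = 0.
A + 2I = [[-6, -9, -3], [0, 0, 0], [0, 9, -3]].
Row 1: (-6)·x + (-9)·y + (-3)·-3 = 0
Row 2: (0)·x + (0)·y + (0)·-3 = 0
Row 3: (0)·x + (9)·y + (-3)·-3 = 0
Solving gives x = 3, y = -1.
Check: A·(3, -1, -3) = (-6, 2, 6) = -2·(3, -1, -3).

3, -1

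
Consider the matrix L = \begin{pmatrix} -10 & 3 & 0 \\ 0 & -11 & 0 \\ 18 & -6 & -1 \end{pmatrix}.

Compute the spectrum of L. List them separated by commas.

-11, -10, -1

Compute the characteristic polynomial p(s) = det(sI - L).
Expanding the 3×3 determinant: p(s) = s^3 + 22s^2 + 131s + 110.
Since p(-11) = 0, s = -11 is a root.
Factor out (s + 11): p(s) = (s + 11)·(s^2 + 11s + 10).
The quadratic factors as (s + 10)·(s + 1).
Eigenvalues: -11, -10, -1.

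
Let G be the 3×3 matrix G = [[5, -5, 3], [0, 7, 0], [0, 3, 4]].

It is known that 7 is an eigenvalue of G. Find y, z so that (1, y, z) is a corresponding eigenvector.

We need (G - 7I)v = 0.
G - 7I = [[-2, -5, 3], [0, 0, 0], [0, 3, -3]].
Row 1: (-2)·1 + (-5)·y + (3)·z = 0
Row 2: (0)·1 + (0)·y + (0)·z = 0
Row 3: (0)·1 + (3)·y + (-3)·z = 0
Solving gives y = -1, z = -1.
Check: G·(1, -1, -1) = (7, -7, -7) = 7·(1, -1, -1).

-1, -1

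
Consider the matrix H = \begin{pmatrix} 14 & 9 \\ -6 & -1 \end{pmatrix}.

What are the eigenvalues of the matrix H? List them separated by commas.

5, 8

det(H - μI) = (14 - μ)(-1 - μ) - (9)·(-6) = μ^2 - 13μ + 40.
This factors as (μ - 5)·(μ - 8) = 0.
Eigenvalues: 5, 8.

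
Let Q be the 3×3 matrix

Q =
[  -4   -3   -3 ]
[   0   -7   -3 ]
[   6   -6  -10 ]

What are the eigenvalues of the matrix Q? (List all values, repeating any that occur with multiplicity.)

Compute the characteristic polynomial p(s) = det(sI - Q).
Expanding the 3×3 determinant: p(s) = s^3 + 21s^2 + 138s + 280.
Try s = -10: p(-10) = 0, so -10 is a root.
Factor out (s + 10): p(s) = (s + 10)·(s^2 + 11s + 28).
The quadratic factors as (s + 7)·(s + 4).
Eigenvalues: -10, -7, -4.

-10, -7, -4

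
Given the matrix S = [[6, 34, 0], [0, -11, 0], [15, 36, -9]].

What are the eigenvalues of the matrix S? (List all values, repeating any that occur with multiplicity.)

-11, -9, 6

Compute the characteristic polynomial p(λ) = det(λI - S).
Expanding the 3×3 determinant: p(λ) = λ^3 + 14λ^2 - 21λ - 594.
Since p(-11) = 0, λ = -11 is a root.
Factor out (λ + 11): p(λ) = (λ + 11)·(λ^2 + 3λ - 54).
The quadratic factors as (λ + 9)·(λ - 6).
Eigenvalues: -11, -9, 6.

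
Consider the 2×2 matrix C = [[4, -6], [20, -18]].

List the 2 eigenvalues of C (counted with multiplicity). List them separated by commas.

det(C - lambda·I) = (4 - lambda)(-18 - lambda) - (-6)·(20) = lambda^2 + 14·lambda + 48.
This factors as (lambda + 8)·(lambda + 6) = 0.
Eigenvalues: -8, -6.

-8, -6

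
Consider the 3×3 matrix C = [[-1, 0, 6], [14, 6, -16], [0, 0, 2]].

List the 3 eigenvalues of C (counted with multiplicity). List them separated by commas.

Compute the characteristic polynomial p(λ) = det(λI - C).
Expanding along the first row, p(λ) = λ^3 - 7λ^2 + 4λ + 12.
Rational-root test: λ = -1 gives p(-1) = 0.
Factor out (λ + 1): p(λ) = (λ + 1)·(λ^2 - 8λ + 12).
The quadratic factors as (λ - 2)·(λ - 6).
Eigenvalues: -1, 2, 6.

-1, 2, 6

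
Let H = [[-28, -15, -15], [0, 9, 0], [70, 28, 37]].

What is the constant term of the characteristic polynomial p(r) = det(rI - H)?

-126

p(0) = det(0·I − H) = det(−H) = (−1)^3·det(H).
det(H) = 126, so p(0) = -126.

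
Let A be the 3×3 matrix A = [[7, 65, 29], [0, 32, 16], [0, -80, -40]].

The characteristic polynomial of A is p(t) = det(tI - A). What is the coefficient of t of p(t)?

p(t) = t^3 + t^2 - 56t.
The coefficient of t is -56.

-56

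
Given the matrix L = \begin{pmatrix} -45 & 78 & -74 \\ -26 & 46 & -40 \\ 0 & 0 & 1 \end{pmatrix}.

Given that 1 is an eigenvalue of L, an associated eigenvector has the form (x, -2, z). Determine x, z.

-5, 1

We need (L - 1I)v = 0.
L - 1I = [[-46, 78, -74], [-26, 45, -40], [0, 0, 0]].
Row 1: (-46)·x + (78)·-2 + (-74)·z = 0
Row 2: (-26)·x + (45)·-2 + (-40)·z = 0
Row 3: (0)·x + (0)·-2 + (0)·z = 0
Solving gives x = -5, z = 1.
Check: L·(-5, -2, 1) = (-5, -2, 1) = 1·(-5, -2, 1).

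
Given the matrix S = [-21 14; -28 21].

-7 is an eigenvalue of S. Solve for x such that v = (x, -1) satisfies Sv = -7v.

We need (S + 7I)v = 0.
S + 7I = [[-14, 14], [-28, 28]].
Row 1: (-14)·x + (14)·-1 = 0
Row 2: (-28)·x + (28)·-1 = 0
Solving gives x = -1.
Check: S·(-1, -1) = (7, 7) = -7·(-1, -1).

-1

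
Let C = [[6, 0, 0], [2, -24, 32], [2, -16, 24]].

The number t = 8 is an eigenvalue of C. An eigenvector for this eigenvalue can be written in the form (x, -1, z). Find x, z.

0, -1

We need (C - 8I)v = 0.
C - 8I = [[-2, 0, 0], [2, -32, 32], [2, -16, 16]].
Row 1: (-2)·x + (0)·-1 + (0)·z = 0
Row 2: (2)·x + (-32)·-1 + (32)·z = 0
Row 3: (2)·x + (-16)·-1 + (16)·z = 0
Solving gives x = 0, z = -1.
Check: C·(0, -1, -1) = (0, -8, -8) = 8·(0, -1, -1).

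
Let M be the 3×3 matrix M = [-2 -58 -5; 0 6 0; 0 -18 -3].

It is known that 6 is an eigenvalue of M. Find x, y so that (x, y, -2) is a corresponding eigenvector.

-6, 1

We need (M - 6I)v = 0.
M - 6I = [[-8, -58, -5], [0, 0, 0], [0, -18, -9]].
Row 1: (-8)·x + (-58)·y + (-5)·-2 = 0
Row 2: (0)·x + (0)·y + (0)·-2 = 0
Row 3: (0)·x + (-18)·y + (-9)·-2 = 0
Solving gives x = -6, y = 1.
Check: M·(-6, 1, -2) = (-36, 6, -12) = 6·(-6, 1, -2).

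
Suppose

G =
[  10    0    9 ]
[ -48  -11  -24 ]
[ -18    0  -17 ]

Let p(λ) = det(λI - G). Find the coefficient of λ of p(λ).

69

p(λ) = λ^3 + 18λ^2 + 69λ - 88.
The coefficient of λ is 69.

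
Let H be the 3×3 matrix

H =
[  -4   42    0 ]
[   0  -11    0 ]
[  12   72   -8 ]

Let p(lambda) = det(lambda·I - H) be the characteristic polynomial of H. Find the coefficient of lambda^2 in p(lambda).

The coefficient of lambda^2 of det(lambda·I - H) is −trace(H).
trace(H) = (-4) + (-11) + (-8) = -23, so the coefficient is 23.

23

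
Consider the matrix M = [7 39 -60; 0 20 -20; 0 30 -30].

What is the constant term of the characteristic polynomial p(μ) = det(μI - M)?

0

p(0) = det(0·I − M) = det(−M) = (−1)^3·det(M).
det(M) = 0, so p(0) = 0.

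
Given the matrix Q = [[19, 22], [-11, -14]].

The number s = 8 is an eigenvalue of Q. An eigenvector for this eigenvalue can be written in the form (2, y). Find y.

We need (Q - 8I)v = 0.
Q - 8I = [[11, 22], [-11, -22]].
Row 1: (11)·2 + (22)·y = 0
Row 2: (-11)·2 + (-22)·y = 0
Solving gives y = -1.
Check: Q·(2, -1) = (16, -8) = 8·(2, -1).

-1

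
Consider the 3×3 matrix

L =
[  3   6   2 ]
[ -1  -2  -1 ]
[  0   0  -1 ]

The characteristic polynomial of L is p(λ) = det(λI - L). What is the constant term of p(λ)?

p(λ) = λ^3 - λ.
The constant term is 0.

0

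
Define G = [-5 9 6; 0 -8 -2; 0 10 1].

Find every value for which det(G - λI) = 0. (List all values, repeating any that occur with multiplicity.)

The characteristic polynomial is p(r) = det(rI - G).
Expanding along the first row, p(r) = r^3 + 12r^2 + 47r + 60.
Rational-root test: r = -3 gives p(-3) = 0.
Factor out (r + 3): p(r) = (r + 3)·(r^2 + 9r + 20).
The quadratic factors as (r + 5)·(r + 4).
Eigenvalues: -5, -4, -3.

-5, -4, -3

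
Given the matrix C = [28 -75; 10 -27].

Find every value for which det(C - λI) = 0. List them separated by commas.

det(C - λI) = (28 - λ)(-27 - λ) - (-75)·(10) = λ^2 - λ - 6.
This factors as (λ + 2)·(λ - 3) = 0.
Eigenvalues: -2, 3.

-2, 3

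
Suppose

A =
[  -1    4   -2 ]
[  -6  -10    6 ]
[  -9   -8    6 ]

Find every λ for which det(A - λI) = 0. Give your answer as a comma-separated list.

The characteristic polynomial is p(λ) = det(λI - A).
Expanding the 3×3 determinant: p(λ) = λ^3 + 5λ^2 - 2λ - 24.
Rational-root test: λ = 2 gives p(2) = 0.
Factor out (λ - 2): p(λ) = (λ - 2)·(λ^2 + 7λ + 12).
The quadratic factors as (λ + 4)·(λ + 3).
Eigenvalues: -4, -3, 2.

-4, -3, 2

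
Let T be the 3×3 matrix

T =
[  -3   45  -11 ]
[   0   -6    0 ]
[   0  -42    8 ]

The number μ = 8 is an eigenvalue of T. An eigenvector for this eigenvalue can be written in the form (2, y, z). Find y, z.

We need (T - 8I)v = 0.
T - 8I = [[-11, 45, -11], [0, -14, 0], [0, -42, 0]].
Row 1: (-11)·2 + (45)·y + (-11)·z = 0
Row 2: (0)·2 + (-14)·y + (0)·z = 0
Row 3: (0)·2 + (-42)·y + (0)·z = 0
Solving gives y = 0, z = -2.
Check: T·(2, 0, -2) = (16, 0, -16) = 8·(2, 0, -2).

0, -2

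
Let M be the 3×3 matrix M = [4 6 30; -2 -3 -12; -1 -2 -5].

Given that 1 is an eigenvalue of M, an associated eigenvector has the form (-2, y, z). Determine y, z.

1, 0

We need (M - 1I)v = 0.
M - 1I = [[3, 6, 30], [-2, -4, -12], [-1, -2, -6]].
Row 1: (3)·-2 + (6)·y + (30)·z = 0
Row 2: (-2)·-2 + (-4)·y + (-12)·z = 0
Row 3: (-1)·-2 + (-2)·y + (-6)·z = 0
Solving gives y = 1, z = 0.
Check: M·(-2, 1, 0) = (-2, 1, 0) = 1·(-2, 1, 0).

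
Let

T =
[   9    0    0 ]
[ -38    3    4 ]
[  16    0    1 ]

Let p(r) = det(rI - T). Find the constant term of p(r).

p(r) = r^3 - 13r^2 + 39r - 27.
The constant term is -27.

-27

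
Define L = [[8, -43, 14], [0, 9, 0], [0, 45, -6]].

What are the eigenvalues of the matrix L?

-6, 8, 9

Set up det(sI - L) = 0.
Cofactor expansion gives p(s) = s^3 - 11s^2 - 30s + 432.
Since p(9) = 0, s = 9 is a root.
Dividing by (s - 9) leaves s^2 - 2s - 48.
The quadratic factors as (s + 6)·(s - 8).
Eigenvalues: -6, 8, 9.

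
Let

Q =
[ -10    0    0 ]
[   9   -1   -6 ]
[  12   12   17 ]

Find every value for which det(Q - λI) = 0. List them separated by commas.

Compute the characteristic polynomial p(lambda) = det(lambda·I - Q).
Cofactor expansion gives p(lambda) = lambda^3 - 6·lambda^2 - 105·lambda + 550.
Rational-root test: lambda = 5 gives p(5) = 0.
Factor out (lambda - 5): p(lambda) = (lambda - 5)·(lambda^2 - lambda - 110).
The quadratic factors as (lambda + 10)·(lambda - 11).
Eigenvalues: -10, 5, 11.

-10, 5, 11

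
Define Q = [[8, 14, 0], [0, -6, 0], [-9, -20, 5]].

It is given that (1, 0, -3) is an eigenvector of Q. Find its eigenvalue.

8

Compute Qv: Q·(1, 0, -3) = (8, 0, -24).
Since Qv = λv, compare component 1: 8 = λ·1, so λ = 8.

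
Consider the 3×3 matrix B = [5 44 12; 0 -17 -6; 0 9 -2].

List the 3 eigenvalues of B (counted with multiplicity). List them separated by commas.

-11, -8, 5

Compute the characteristic polynomial p(t) = det(tI - B).
Expanding the 3×3 determinant: p(t) = t^3 + 14t^2 - 7t - 440.
Try t = 5: p(5) = 0, so 5 is a root.
Dividing by (t - 5) leaves t^2 + 19t + 88.
The quadratic factors as (t + 11)·(t + 8).
Eigenvalues: -11, -8, 5.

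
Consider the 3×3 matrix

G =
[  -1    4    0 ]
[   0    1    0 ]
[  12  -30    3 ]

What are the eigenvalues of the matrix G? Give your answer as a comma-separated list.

Set up det(rI - G) = 0.
Expanding the 3×3 determinant: p(r) = r^3 - 3r^2 - r + 3.
Try r = -1: p(-1) = 0, so -1 is a root.
Factor out (r + 1): p(r) = (r + 1)·(r^2 - 4r + 3).
The quadratic factors as (r - 1)·(r - 3).
Eigenvalues: -1, 1, 3.

-1, 1, 3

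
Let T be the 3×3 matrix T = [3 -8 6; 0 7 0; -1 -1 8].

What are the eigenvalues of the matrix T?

Compute the characteristic polynomial p(r) = det(rI - T).
Cofactor expansion gives p(r) = r^3 - 18r^2 + 107r - 210.
Try r = 5: p(5) = 0, so 5 is a root.
Dividing by (r - 5) leaves r^2 - 13r + 42.
The quadratic factors as (r - 6)·(r - 7).
Eigenvalues: 5, 6, 7.

5, 6, 7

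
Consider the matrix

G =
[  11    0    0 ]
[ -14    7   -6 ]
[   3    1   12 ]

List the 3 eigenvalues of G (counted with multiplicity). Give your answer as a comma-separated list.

Compute the characteristic polynomial p(λ) = det(λI - G).
Cofactor expansion gives p(λ) = λ^3 - 30λ^2 + 299λ - 990.
Since p(11) = 0, λ = 11 is a root.
Dividing by (λ - 11) leaves λ^2 - 19λ + 90.
The quadratic factors as (λ - 9)·(λ - 10).
Eigenvalues: 9, 10, 11.

9, 10, 11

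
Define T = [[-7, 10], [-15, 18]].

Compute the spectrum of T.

det(T - lambda·I) = (-7 - lambda)(18 - lambda) - (10)·(-15) = lambda^2 - 11·lambda + 24.
This factors as (lambda - 3)·(lambda - 8) = 0.
Eigenvalues: 3, 8.

3, 8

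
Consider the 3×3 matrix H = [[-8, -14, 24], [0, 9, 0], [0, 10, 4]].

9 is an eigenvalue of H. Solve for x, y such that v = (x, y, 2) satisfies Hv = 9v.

We need (H - 9I)v = 0.
H - 9I = [[-17, -14, 24], [0, 0, 0], [0, 10, -5]].
Row 1: (-17)·x + (-14)·y + (24)·2 = 0
Row 2: (0)·x + (0)·y + (0)·2 = 0
Row 3: (0)·x + (10)·y + (-5)·2 = 0
Solving gives x = 2, y = 1.
Check: H·(2, 1, 2) = (18, 9, 18) = 9·(2, 1, 2).

2, 1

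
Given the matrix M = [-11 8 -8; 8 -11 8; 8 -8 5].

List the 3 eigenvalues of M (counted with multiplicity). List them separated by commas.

-11, -3, -3

Set up det(λI - M) = 0.
Expanding the 3×3 determinant: p(λ) = λ^3 + 17λ^2 + 75λ + 99.
Try λ = -3: p(-3) = 0, so -3 is a root.
Dividing by (λ + 3) leaves λ^2 + 14λ + 33.
The quadratic factors as (λ + 11)·(λ + 3).
Eigenvalues: -11, -3, -3.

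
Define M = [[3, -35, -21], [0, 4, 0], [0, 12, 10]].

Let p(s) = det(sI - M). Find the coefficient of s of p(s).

p(s) = s^3 - 17s^2 + 82s - 120.
The coefficient of s is 82.

82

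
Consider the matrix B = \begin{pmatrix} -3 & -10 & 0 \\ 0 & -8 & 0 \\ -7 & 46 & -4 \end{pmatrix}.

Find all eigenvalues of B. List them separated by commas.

-8, -4, -3

Set up det(μI - B) = 0.
Expanding the 3×3 determinant: p(μ) = μ^3 + 15μ^2 + 68μ + 96.
Rational-root test: μ = -3 gives p(-3) = 0.
Dividing by (μ + 3) leaves μ^2 + 12μ + 32.
The quadratic factors as (μ + 8)·(μ + 4).
Eigenvalues: -8, -4, -3.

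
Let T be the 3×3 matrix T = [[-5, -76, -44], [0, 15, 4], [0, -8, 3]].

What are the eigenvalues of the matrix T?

The characteristic polynomial is p(t) = det(tI - T).
Expanding along the first row, p(t) = t^3 - 13t^2 - 13t + 385.
Rational-root test: t = 7 gives p(7) = 0.
Factor out (t - 7): p(t) = (t - 7)·(t^2 - 6t - 55).
The quadratic factors as (t + 5)·(t - 11).
Eigenvalues: -5, 7, 11.

-5, 7, 11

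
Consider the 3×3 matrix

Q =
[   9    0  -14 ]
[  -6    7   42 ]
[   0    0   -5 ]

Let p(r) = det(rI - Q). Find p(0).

315

p(0) = det(0·I − Q) = det(−Q) = (−1)^3·det(Q).
det(Q) = -315, so p(0) = 315.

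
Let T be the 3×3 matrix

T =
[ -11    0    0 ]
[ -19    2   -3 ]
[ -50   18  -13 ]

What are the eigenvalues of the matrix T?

Set up det(tI - T) = 0.
Expanding the 3×3 determinant: p(t) = t^3 + 22t^2 + 149t + 308.
Since p(-4) = 0, t = -4 is a root.
Factor out (t + 4): p(t) = (t + 4)·(t^2 + 18t + 77).
The quadratic factors as (t + 11)·(t + 7).
Eigenvalues: -11, -7, -4.

-11, -7, -4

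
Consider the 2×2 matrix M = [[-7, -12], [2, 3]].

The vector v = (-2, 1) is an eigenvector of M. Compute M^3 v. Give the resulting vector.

First find the eigenvalue: Mv = (2, -1) = -1·(-2, 1), so λ = -1.
Then M^3 v = λ^3·v = (-1)^3·(-2, 1) = -1·(-2, 1) = (2, -1).

(2, -1)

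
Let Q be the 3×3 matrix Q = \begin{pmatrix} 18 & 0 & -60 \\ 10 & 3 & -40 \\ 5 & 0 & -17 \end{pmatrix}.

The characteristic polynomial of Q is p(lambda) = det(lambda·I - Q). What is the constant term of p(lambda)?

p(lambda) = lambda^3 - 4·lambda^2 - 3·lambda + 18.
The constant term is 18.

18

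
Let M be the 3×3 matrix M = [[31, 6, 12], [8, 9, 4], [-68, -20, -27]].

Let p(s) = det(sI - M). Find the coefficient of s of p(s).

p(s) = s^3 - 13s^2 + 47s - 35.
The coefficient of s is 47.

47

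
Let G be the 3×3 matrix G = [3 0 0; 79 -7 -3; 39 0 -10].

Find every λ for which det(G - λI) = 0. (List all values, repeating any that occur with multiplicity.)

Compute the characteristic polynomial p(lambda) = det(lambda·I - G).
Cofactor expansion gives p(lambda) = lambda^3 + 14·lambda^2 + 19·lambda - 210.
Since p(3) = 0, lambda = 3 is a root.
Factor out (lambda - 3): p(lambda) = (lambda - 3)·(lambda^2 + 17·lambda + 70).
The quadratic factors as (lambda + 10)·(lambda + 7).
Eigenvalues: -10, -7, 3.

-10, -7, 3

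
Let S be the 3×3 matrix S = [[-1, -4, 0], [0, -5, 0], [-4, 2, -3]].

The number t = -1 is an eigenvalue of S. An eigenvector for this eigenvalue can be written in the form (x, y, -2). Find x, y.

1, 0

We need (S + 1I)v = 0.
S + 1I = [[0, -4, 0], [0, -4, 0], [-4, 2, -2]].
Row 1: (0)·x + (-4)·y + (0)·-2 = 0
Row 2: (0)·x + (-4)·y + (0)·-2 = 0
Row 3: (-4)·x + (2)·y + (-2)·-2 = 0
Solving gives x = 1, y = 0.
Check: S·(1, 0, -2) = (-1, 0, 2) = -1·(1, 0, -2).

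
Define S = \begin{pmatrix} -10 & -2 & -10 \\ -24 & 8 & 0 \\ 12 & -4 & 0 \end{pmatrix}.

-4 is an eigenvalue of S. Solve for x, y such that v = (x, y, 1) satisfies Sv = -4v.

-1, -2

We need (S + 4I)v = 0.
S + 4I = [[-6, -2, -10], [-24, 12, 0], [12, -4, 4]].
Row 1: (-6)·x + (-2)·y + (-10)·1 = 0
Row 2: (-24)·x + (12)·y + (0)·1 = 0
Row 3: (12)·x + (-4)·y + (4)·1 = 0
Solving gives x = -1, y = -2.
Check: S·(-1, -2, 1) = (4, 8, -4) = -4·(-1, -2, 1).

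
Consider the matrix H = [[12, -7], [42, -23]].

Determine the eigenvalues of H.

det(H - λI) = (12 - λ)(-23 - λ) - (-7)·(42) = λ^2 + 11λ + 18.
This factors as (λ + 9)·(λ + 2) = 0.
Eigenvalues: -9, -2.

-9, -2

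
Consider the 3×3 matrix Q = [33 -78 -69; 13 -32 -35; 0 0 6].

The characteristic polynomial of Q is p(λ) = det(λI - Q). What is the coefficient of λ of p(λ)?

-36

p(λ) = λ^3 - 7λ^2 - 36λ + 252.
The coefficient of λ is -36.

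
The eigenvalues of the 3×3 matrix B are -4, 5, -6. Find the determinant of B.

det(B) is the product of the eigenvalues: (-4) · (5) · (-6) = 120.

120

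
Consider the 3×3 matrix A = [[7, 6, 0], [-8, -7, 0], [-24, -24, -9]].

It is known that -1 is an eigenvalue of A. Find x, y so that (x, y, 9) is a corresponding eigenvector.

9, -12

We need (A + 1I)v = 0.
A + 1I = [[8, 6, 0], [-8, -6, 0], [-24, -24, -8]].
Row 1: (8)·x + (6)·y + (0)·9 = 0
Row 2: (-8)·x + (-6)·y + (0)·9 = 0
Row 3: (-24)·x + (-24)·y + (-8)·9 = 0
Solving gives x = 9, y = -12.
Check: A·(9, -12, 9) = (-9, 12, -9) = -1·(9, -12, 9).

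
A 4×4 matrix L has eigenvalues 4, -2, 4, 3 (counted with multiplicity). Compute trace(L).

trace(L) is the sum of the eigenvalues: (4) + (-2) + (4) + (3) = 9.

9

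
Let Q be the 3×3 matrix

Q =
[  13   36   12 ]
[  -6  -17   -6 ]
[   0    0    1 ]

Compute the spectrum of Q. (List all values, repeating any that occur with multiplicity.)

-5, 1, 1

Compute the characteristic polynomial p(lambda) = det(lambda·I - Q).
Expanding along the first row, p(lambda) = lambda^3 + 3·lambda^2 - 9·lambda + 5.
Since p(1) = 0, lambda = 1 is a root.
Factor out (lambda - 1): p(lambda) = (lambda - 1)·(lambda^2 + 4·lambda - 5).
The quadratic factors as (lambda + 5)·(lambda - 1).
Eigenvalues: -5, 1, 1.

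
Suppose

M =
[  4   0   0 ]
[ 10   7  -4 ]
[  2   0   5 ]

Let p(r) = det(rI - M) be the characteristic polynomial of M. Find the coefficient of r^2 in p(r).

The coefficient of r^2 of det(rI - M) is −trace(M).
trace(M) = (4) + (7) + (5) = 16, so the coefficient is -16.

-16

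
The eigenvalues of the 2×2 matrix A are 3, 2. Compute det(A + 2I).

20

If A has eigenvalues 3, 2, then A + 2I has eigenvalues 5, 4.
det(A + 2I) = (5) · (4) = 20.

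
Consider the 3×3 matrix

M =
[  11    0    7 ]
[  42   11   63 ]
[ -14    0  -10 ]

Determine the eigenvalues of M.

-3, 4, 11

Compute the characteristic polynomial p(t) = det(tI - M).
Expanding along the first row, p(t) = t^3 - 12t^2 - t + 132.
Rational-root test: t = 4 gives p(4) = 0.
Dividing by (t - 4) leaves t^2 - 8t - 33.
The quadratic factors as (t + 3)·(t - 11).
Eigenvalues: -3, 4, 11.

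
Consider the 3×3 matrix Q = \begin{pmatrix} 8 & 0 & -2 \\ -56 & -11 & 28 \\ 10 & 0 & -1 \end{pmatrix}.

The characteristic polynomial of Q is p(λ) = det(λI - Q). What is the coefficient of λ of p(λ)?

p(λ) = λ^3 + 4λ^2 - 65λ + 132.
The coefficient of λ is -65.

-65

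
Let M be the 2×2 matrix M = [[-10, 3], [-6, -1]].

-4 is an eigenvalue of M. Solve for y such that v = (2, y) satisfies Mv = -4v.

We need (M + 4I)v = 0.
M + 4I = [[-6, 3], [-6, 3]].
Row 1: (-6)·2 + (3)·y = 0
Row 2: (-6)·2 + (3)·y = 0
Solving gives y = 4.
Check: M·(2, 4) = (-8, -16) = -4·(2, 4).

4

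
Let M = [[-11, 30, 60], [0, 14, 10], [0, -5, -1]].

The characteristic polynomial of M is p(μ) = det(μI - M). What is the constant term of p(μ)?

p(μ) = μ^3 - 2μ^2 - 107μ + 396.
The constant term is 396.

396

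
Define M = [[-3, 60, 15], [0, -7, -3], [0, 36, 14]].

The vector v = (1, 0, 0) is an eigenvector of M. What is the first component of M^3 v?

First find the eigenvalue: Mv = (-3, 0, 0) = -3·(1, 0, 0), so λ = -3.
Then M^3 v = λ^3·v = (-3)^3·(1, 0, 0) = -27·(1, 0, 0) = (-27, 0, 0).

-27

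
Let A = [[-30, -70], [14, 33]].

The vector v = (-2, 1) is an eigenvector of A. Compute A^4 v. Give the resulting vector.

(-1250, 625)

First find the eigenvalue: Av = (-10, 5) = 5·(-2, 1), so λ = 5.
Then A^4 v = λ^4·v = 5^4·(-2, 1) = 625·(-2, 1) = (-1250, 625).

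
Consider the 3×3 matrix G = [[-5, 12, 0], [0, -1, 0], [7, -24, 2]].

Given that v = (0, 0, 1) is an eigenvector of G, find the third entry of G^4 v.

First find the eigenvalue: Gv = (0, 0, 2) = 2·(0, 0, 1), so λ = 2.
Then G^4 v = λ^4·v = 2^4·(0, 0, 1) = 16·(0, 0, 1) = (0, 0, 16).

16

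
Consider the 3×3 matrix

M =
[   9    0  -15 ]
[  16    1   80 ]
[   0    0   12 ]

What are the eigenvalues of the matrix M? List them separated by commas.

1, 9, 12

Compute the characteristic polynomial p(t) = det(tI - M).
Expanding along the first row, p(t) = t^3 - 22t^2 + 129t - 108.
Rational-root test: t = 9 gives p(9) = 0.
Dividing by (t - 9) leaves t^2 - 13t + 12.
The quadratic factors as (t - 1)·(t - 12).
Eigenvalues: 1, 9, 12.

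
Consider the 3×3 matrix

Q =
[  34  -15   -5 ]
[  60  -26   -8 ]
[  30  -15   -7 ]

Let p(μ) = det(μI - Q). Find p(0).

-8

p(0) = det(0·I − Q) = det(−Q) = (−1)^3·det(Q).
det(Q) = 8, so p(0) = -8.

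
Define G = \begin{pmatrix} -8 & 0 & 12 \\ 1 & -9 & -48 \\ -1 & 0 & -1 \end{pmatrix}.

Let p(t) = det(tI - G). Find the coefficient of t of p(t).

101

p(t) = t^3 + 18t^2 + 101t + 180.
The coefficient of t is 101.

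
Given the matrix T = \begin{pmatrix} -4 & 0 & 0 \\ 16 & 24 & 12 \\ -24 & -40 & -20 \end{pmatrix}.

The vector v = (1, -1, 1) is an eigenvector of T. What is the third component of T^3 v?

First find the eigenvalue: Tv = (-4, 4, -4) = -4·(1, -1, 1), so λ = -4.
Then T^3 v = λ^3·v = (-4)^3·(1, -1, 1) = -64·(1, -1, 1) = (-64, 64, -64).

-64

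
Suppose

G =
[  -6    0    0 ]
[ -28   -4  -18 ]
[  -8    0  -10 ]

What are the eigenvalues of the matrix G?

-10, -6, -4

The characteristic polynomial is p(lambda) = det(lambda·I - G).
Cofactor expansion gives p(lambda) = lambda^3 + 20·lambda^2 + 124·lambda + 240.
Try lambda = -6: p(-6) = 0, so -6 is a root.
Factor out (lambda + 6): p(lambda) = (lambda + 6)·(lambda^2 + 14·lambda + 40).
The quadratic factors as (lambda + 10)·(lambda + 4).
Eigenvalues: -10, -6, -4.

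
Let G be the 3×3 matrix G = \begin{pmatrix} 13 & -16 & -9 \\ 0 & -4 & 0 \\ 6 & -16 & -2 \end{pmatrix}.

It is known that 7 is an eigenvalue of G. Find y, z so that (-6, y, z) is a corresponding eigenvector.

We need (G - 7I)v = 0.
G - 7I = [[6, -16, -9], [0, -11, 0], [6, -16, -9]].
Row 1: (6)·-6 + (-16)·y + (-9)·z = 0
Row 2: (0)·-6 + (-11)·y + (0)·z = 0
Row 3: (6)·-6 + (-16)·y + (-9)·z = 0
Solving gives y = 0, z = -4.
Check: G·(-6, 0, -4) = (-42, 0, -28) = 7·(-6, 0, -4).

0, -4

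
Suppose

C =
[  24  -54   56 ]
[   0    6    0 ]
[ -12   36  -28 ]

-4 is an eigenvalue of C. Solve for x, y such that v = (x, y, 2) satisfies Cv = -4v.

We need (C + 4I)v = 0.
C + 4I = [[28, -54, 56], [0, 10, 0], [-12, 36, -24]].
Row 1: (28)·x + (-54)·y + (56)·2 = 0
Row 2: (0)·x + (10)·y + (0)·2 = 0
Row 3: (-12)·x + (36)·y + (-24)·2 = 0
Solving gives x = -4, y = 0.
Check: C·(-4, 0, 2) = (16, 0, -8) = -4·(-4, 0, 2).

-4, 0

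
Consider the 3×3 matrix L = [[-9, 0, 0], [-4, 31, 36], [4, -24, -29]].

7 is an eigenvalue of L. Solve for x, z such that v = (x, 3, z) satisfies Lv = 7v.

0, -2

We need (L - 7I)v = 0.
L - 7I = [[-16, 0, 0], [-4, 24, 36], [4, -24, -36]].
Row 1: (-16)·x + (0)·3 + (0)·z = 0
Row 2: (-4)·x + (24)·3 + (36)·z = 0
Row 3: (4)·x + (-24)·3 + (-36)·z = 0
Solving gives x = 0, z = -2.
Check: L·(0, 3, -2) = (0, 21, -14) = 7·(0, 3, -2).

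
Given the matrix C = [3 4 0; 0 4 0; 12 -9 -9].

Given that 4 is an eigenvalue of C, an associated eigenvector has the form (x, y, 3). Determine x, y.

We need (C - 4I)v = 0.
C - 4I = [[-1, 4, 0], [0, 0, 0], [12, -9, -13]].
Row 1: (-1)·x + (4)·y + (0)·3 = 0
Row 2: (0)·x + (0)·y + (0)·3 = 0
Row 3: (12)·x + (-9)·y + (-13)·3 = 0
Solving gives x = 4, y = 1.
Check: C·(4, 1, 3) = (16, 4, 12) = 4·(4, 1, 3).

4, 1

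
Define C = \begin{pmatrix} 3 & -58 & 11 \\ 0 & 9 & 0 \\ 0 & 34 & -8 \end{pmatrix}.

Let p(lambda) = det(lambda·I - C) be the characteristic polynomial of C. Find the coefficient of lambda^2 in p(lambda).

The coefficient of lambda^2 of det(lambda·I - C) is −trace(C).
trace(C) = (3) + (9) + (-8) = 4, so the coefficient is -4.

-4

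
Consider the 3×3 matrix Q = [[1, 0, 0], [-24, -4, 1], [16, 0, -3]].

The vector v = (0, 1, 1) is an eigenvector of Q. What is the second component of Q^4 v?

81

First find the eigenvalue: Qv = (0, -3, -3) = -3·(0, 1, 1), so λ = -3.
Then Q^4 v = λ^4·v = (-3)^4·(0, 1, 1) = 81·(0, 1, 1) = (0, 81, 81).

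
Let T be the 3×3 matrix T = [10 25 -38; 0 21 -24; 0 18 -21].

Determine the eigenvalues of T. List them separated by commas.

Set up det(lambda·I - T) = 0.
Expanding along the first row, p(lambda) = lambda^3 - 10·lambda^2 - 9·lambda + 90.
Rational-root test: lambda = -3 gives p(-3) = 0.
Dividing by (lambda + 3) leaves lambda^2 - 13·lambda + 30.
The quadratic factors as (lambda - 3)·(lambda - 10).
Eigenvalues: -3, 3, 10.

-3, 3, 10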